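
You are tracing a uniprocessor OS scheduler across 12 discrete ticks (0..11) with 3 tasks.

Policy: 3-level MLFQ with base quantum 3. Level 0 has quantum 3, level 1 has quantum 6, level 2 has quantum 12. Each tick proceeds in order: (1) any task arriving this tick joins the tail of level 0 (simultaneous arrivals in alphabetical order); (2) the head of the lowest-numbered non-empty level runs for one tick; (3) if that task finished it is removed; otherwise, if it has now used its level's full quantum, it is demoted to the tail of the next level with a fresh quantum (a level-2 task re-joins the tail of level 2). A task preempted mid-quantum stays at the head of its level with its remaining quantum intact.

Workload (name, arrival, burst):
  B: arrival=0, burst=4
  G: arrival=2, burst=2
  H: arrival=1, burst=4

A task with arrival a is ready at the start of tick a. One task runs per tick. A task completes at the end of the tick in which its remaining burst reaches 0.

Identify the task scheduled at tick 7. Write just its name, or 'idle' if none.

t=0: L0/L1/L2 = B/-/- → run B
t=1: L0/L1/L2 = BH/-/- → run B
t=2: L0/L1/L2 = BHG/-/- → run B
t=3: L0/L1/L2 = HG/B/- → run H
t=4: L0/L1/L2 = HG/B/- → run H
t=5: L0/L1/L2 = HG/B/- → run H
t=6: L0/L1/L2 = G/BH/- → run G
t=7: L0/L1/L2 = G/BH/- → run G
t=8: L0/L1/L2 = -/BH/- → run B
t=9: L0/L1/L2 = -/H/- → run H
t=10: (idle)
t=11: (idle)

running at tick 7 = G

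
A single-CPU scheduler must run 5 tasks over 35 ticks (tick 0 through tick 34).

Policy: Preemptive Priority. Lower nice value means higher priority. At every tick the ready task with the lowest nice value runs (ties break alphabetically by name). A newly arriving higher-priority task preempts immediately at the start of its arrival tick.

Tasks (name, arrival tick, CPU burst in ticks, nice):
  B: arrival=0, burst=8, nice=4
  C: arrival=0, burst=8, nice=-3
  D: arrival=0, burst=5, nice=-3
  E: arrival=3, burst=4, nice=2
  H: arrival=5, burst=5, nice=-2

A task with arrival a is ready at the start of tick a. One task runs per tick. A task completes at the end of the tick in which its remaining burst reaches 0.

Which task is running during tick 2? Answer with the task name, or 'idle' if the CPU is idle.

running at tick 2 = C

t=0: ready={B,C,D} → run C
t=1: ready={B,C,D} → run C
t=2: ready={B,C,D} → run C
t=3: ready={B,C,D,E} → run C
t=4: ready={B,C,D,E} → run C
t=5: ready={B,C,D,E,H} → run C
t=6: ready={B,C,D,E,H} → run C
t=7: ready={B,C,D,E,H} → run C
t=8: ready={B,D,E,H} → run D
t=9: ready={B,D,E,H} → run D
t=10: ready={B,D,E,H} → run D
t=11: ready={B,D,E,H} → run D
t=12: ready={B,D,E,H} → run D
t=13: ready={B,E,H} → run H
t=14: ready={B,E,H} → run H
t=15: ready={B,E,H} → run H
t=16: ready={B,E,H} → run H
t=17: ready={B,E,H} → run H
t=18: ready={B,E} → run E
t=19: ready={B,E} → run E
t=20: ready={B,E} → run E
t=21: ready={B,E} → run E
t=22: ready={B} → run B
t=23: ready={B} → run B
t=24: ready={B} → run B
t=25: ready={B} → run B
t=26: ready={B} → run B
t=27: ready={B} → run B
t=28: ready={B} → run B
t=29: ready={B} → run B
t=30: (idle)
t=31: (idle)
t=32: (idle)
t=33: (idle)
t=34: (idle)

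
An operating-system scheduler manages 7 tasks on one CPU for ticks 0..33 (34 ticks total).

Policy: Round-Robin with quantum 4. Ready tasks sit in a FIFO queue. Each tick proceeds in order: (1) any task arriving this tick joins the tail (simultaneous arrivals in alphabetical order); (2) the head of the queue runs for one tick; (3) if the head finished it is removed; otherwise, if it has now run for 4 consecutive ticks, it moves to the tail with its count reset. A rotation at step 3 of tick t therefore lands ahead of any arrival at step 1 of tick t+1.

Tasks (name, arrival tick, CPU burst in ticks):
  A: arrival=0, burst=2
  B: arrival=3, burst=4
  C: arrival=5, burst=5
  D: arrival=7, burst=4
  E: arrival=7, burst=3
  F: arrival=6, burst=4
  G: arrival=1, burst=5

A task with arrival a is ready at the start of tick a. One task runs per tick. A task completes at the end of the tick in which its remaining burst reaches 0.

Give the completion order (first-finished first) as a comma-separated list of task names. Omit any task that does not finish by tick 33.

t=0: queue=[A] q_used=0 → run A
t=1: queue=[A,G] q_used=1 → run A
t=2: queue=[G] q_used=0 → run G
t=3: queue=[G,B] q_used=1 → run G
t=4: queue=[G,B] q_used=2 → run G
t=5: queue=[G,B,C] q_used=3 → run G
t=6: queue=[B,C,G,F] q_used=0 → run B
t=7: queue=[B,C,G,F,D,E] q_used=1 → run B
t=8: queue=[B,C,G,F,D,E] q_used=2 → run B
t=9: queue=[B,C,G,F,D,E] q_used=3 → run B
t=10: queue=[C,G,F,D,E] q_used=0 → run C
t=11: queue=[C,G,F,D,E] q_used=1 → run C
t=12: queue=[C,G,F,D,E] q_used=2 → run C
t=13: queue=[C,G,F,D,E] q_used=3 → run C
t=14: queue=[G,F,D,E,C] q_used=0 → run G
t=15: queue=[F,D,E,C] q_used=0 → run F
t=16: queue=[F,D,E,C] q_used=1 → run F
t=17: queue=[F,D,E,C] q_used=2 → run F
t=18: queue=[F,D,E,C] q_used=3 → run F
t=19: queue=[D,E,C] q_used=0 → run D
t=20: queue=[D,E,C] q_used=1 → run D
t=21: queue=[D,E,C] q_used=2 → run D
t=22: queue=[D,E,C] q_used=3 → run D
t=23: queue=[E,C] q_used=0 → run E
t=24: queue=[E,C] q_used=1 → run E
t=25: queue=[E,C] q_used=2 → run E
t=26: queue=[C] q_used=0 → run C
t=27: (idle)
t=28: (idle)
t=29: (idle)
t=30: (idle)
t=31: (idle)
t=32: (idle)
t=33: (idle)

completion order = A, B, G, F, D, E, C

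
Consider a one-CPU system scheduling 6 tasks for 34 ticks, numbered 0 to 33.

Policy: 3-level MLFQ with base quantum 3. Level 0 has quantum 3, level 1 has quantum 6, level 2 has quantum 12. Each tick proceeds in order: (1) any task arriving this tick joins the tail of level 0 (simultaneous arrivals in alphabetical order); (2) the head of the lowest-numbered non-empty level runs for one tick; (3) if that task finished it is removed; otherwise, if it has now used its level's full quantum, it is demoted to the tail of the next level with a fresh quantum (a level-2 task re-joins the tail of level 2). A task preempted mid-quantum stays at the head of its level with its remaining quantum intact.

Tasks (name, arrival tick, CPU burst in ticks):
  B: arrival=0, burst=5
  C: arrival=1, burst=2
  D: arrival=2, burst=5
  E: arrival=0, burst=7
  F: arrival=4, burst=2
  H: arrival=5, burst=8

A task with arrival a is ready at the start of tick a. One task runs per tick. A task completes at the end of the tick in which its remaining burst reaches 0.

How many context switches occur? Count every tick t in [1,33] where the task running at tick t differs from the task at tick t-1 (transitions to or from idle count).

context switches = 10

t=0: L0/L1/L2 = BE/-/- → run B
t=1: L0/L1/L2 = BEC/-/- → run B
t=2: L0/L1/L2 = BECD/-/- → run B
t=3: L0/L1/L2 = ECD/B/- → run E
t=4: L0/L1/L2 = ECDF/B/- → run E
t=5: L0/L1/L2 = ECDFH/B/- → run E
t=6: L0/L1/L2 = CDFH/BE/- → run C
t=7: L0/L1/L2 = CDFH/BE/- → run C
t=8: L0/L1/L2 = DFH/BE/- → run D
t=9: L0/L1/L2 = DFH/BE/- → run D
t=10: L0/L1/L2 = DFH/BE/- → run D
t=11: L0/L1/L2 = FH/BED/- → run F
t=12: L0/L1/L2 = FH/BED/- → run F
t=13: L0/L1/L2 = H/BED/- → run H
t=14: L0/L1/L2 = H/BED/- → run H
t=15: L0/L1/L2 = H/BED/- → run H
t=16: L0/L1/L2 = -/BEDH/- → run B
t=17: L0/L1/L2 = -/BEDH/- → run B
t=18: L0/L1/L2 = -/EDH/- → run E
t=19: L0/L1/L2 = -/EDH/- → run E
t=20: L0/L1/L2 = -/EDH/- → run E
t=21: L0/L1/L2 = -/EDH/- → run E
t=22: L0/L1/L2 = -/DH/- → run D
t=23: L0/L1/L2 = -/DH/- → run D
t=24: L0/L1/L2 = -/H/- → run H
t=25: L0/L1/L2 = -/H/- → run H
t=26: L0/L1/L2 = -/H/- → run H
t=27: L0/L1/L2 = -/H/- → run H
t=28: L0/L1/L2 = -/H/- → run H
t=29: (idle)
t=30: (idle)
t=31: (idle)
t=32: (idle)
t=33: (idle)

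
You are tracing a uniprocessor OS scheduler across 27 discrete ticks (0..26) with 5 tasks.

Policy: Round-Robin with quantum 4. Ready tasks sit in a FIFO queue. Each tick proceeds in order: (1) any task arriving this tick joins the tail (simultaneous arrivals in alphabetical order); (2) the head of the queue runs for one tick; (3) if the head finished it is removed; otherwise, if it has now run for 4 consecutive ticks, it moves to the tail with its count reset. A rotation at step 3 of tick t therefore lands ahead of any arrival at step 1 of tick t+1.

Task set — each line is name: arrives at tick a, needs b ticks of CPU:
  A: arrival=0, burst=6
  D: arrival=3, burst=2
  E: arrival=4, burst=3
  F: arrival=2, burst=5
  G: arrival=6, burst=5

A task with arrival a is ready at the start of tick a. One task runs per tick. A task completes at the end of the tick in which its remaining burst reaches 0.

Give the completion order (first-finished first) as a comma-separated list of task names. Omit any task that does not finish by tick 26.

t=0: queue=[A] q_used=0 → run A
t=1: queue=[A] q_used=1 → run A
t=2: queue=[A,F] q_used=2 → run A
t=3: queue=[A,F,D] q_used=3 → run A
t=4: queue=[F,D,A,E] q_used=0 → run F
t=5: queue=[F,D,A,E] q_used=1 → run F
t=6: queue=[F,D,A,E,G] q_used=2 → run F
t=7: queue=[F,D,A,E,G] q_used=3 → run F
t=8: queue=[D,A,E,G,F] q_used=0 → run D
t=9: queue=[D,A,E,G,F] q_used=1 → run D
t=10: queue=[A,E,G,F] q_used=0 → run A
t=11: queue=[A,E,G,F] q_used=1 → run A
t=12: queue=[E,G,F] q_used=0 → run E
t=13: queue=[E,G,F] q_used=1 → run E
t=14: queue=[E,G,F] q_used=2 → run E
t=15: queue=[G,F] q_used=0 → run G
t=16: queue=[G,F] q_used=1 → run G
t=17: queue=[G,F] q_used=2 → run G
t=18: queue=[G,F] q_used=3 → run G
t=19: queue=[F,G] q_used=0 → run F
t=20: queue=[G] q_used=0 → run G
t=21: (idle)
t=22: (idle)
t=23: (idle)
t=24: (idle)
t=25: (idle)
t=26: (idle)

completion order = D, A, E, F, G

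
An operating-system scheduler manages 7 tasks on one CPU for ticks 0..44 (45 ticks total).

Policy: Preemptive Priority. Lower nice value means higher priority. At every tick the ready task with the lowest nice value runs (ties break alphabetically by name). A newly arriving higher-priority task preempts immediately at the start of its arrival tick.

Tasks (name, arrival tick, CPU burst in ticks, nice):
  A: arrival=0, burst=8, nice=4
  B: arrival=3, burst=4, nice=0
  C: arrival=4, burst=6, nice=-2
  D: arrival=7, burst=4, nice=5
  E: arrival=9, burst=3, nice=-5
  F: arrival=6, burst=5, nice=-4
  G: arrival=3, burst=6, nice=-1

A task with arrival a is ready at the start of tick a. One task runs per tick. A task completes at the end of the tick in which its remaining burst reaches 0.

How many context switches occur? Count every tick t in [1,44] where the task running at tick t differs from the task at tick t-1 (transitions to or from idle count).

t=0: ready={A} → run A
t=1: ready={A} → run A
t=2: ready={A} → run A
t=3: ready={A,B,G} → run G
t=4: ready={A,B,C,G} → run C
t=5: ready={A,B,C,G} → run C
t=6: ready={A,B,C,F,G} → run F
t=7: ready={A,B,C,D,F,G} → run F
t=8: ready={A,B,C,D,F,G} → run F
t=9: ready={A,B,C,D,E,F,G} → run E
t=10: ready={A,B,C,D,E,F,G} → run E
t=11: ready={A,B,C,D,E,F,G} → run E
t=12: ready={A,B,C,D,F,G} → run F
t=13: ready={A,B,C,D,F,G} → run F
t=14: ready={A,B,C,D,G} → run C
t=15: ready={A,B,C,D,G} → run C
t=16: ready={A,B,C,D,G} → run C
t=17: ready={A,B,C,D,G} → run C
t=18: ready={A,B,D,G} → run G
t=19: ready={A,B,D,G} → run G
t=20: ready={A,B,D,G} → run G
t=21: ready={A,B,D,G} → run G
t=22: ready={A,B,D,G} → run G
t=23: ready={A,B,D} → run B
t=24: ready={A,B,D} → run B
t=25: ready={A,B,D} → run B
t=26: ready={A,B,D} → run B
t=27: ready={A,D} → run A
t=28: ready={A,D} → run A
t=29: ready={A,D} → run A
t=30: ready={A,D} → run A
t=31: ready={A,D} → run A
t=32: ready={D} → run D
t=33: ready={D} → run D
t=34: ready={D} → run D
t=35: ready={D} → run D
t=36: (idle)
t=37: (idle)
t=38: (idle)
t=39: (idle)
t=40: (idle)
t=41: (idle)
t=42: (idle)
t=43: (idle)
t=44: (idle)

context switches = 11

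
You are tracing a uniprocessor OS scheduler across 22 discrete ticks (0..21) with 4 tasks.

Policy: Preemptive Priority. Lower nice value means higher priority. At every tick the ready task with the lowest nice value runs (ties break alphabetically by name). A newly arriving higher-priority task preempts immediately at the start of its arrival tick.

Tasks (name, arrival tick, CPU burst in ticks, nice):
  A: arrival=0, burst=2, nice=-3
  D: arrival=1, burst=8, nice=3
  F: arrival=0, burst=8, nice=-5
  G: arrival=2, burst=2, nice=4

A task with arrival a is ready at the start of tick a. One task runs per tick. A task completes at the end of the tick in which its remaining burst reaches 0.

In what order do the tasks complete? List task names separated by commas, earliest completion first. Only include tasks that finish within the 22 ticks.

completion order = F, A, D, G

t=0: ready={A,F} → run F
t=1: ready={A,D,F} → run F
t=2: ready={A,D,F,G} → run F
t=3: ready={A,D,F,G} → run F
t=4: ready={A,D,F,G} → run F
t=5: ready={A,D,F,G} → run F
t=6: ready={A,D,F,G} → run F
t=7: ready={A,D,F,G} → run F
t=8: ready={A,D,G} → run A
t=9: ready={A,D,G} → run A
t=10: ready={D,G} → run D
t=11: ready={D,G} → run D
t=12: ready={D,G} → run D
t=13: ready={D,G} → run D
t=14: ready={D,G} → run D
t=15: ready={D,G} → run D
t=16: ready={D,G} → run D
t=17: ready={D,G} → run D
t=18: ready={G} → run G
t=19: ready={G} → run G
t=20: (idle)
t=21: (idle)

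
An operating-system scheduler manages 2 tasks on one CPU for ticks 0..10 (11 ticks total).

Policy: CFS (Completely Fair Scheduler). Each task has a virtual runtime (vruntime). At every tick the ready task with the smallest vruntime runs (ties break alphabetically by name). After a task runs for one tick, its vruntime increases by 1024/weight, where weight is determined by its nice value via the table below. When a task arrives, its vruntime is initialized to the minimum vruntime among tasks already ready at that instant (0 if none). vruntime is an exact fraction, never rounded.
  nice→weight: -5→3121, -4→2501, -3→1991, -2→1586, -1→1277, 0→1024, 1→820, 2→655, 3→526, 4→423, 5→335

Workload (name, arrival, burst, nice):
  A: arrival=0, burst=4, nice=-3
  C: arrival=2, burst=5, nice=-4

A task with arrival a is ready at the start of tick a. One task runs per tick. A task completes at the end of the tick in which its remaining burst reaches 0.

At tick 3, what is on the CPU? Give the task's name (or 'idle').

running at tick 3 = C

t=0: vr[A=0] → run A
t=1: vr[A=1024/1991] → run A
t=2: vr[A=2048/1991 C=2048/1991] → run A
t=3: vr[A=3072/1991 C=2048/1991] → run C
t=4: vr[A=3072/1991 C=7160832/4979491] → run C
t=5: vr[A=3072/1991 C=9199616/4979491] → run A
t=6: vr[C=9199616/4979491] → run C
t=7: vr[C=11238400/4979491] → run C
t=8: vr[C=13277184/4979491] → run C
t=9: (idle)
t=10: (idle)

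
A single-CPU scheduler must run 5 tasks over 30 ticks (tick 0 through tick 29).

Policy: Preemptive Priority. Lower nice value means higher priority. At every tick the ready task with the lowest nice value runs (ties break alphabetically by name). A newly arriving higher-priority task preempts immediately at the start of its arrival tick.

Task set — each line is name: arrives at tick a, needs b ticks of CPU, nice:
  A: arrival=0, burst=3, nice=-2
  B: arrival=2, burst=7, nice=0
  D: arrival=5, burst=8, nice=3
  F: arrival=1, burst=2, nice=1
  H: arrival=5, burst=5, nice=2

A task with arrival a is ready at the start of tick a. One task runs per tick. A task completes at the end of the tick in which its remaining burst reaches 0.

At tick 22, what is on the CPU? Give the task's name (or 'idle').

running at tick 22 = D

t=0: ready={A} → run A
t=1: ready={A,F} → run A
t=2: ready={A,B,F} → run A
t=3: ready={B,F} → run B
t=4: ready={B,F} → run B
t=5: ready={B,D,F,H} → run B
t=6: ready={B,D,F,H} → run B
t=7: ready={B,D,F,H} → run B
t=8: ready={B,D,F,H} → run B
t=9: ready={B,D,F,H} → run B
t=10: ready={D,F,H} → run F
t=11: ready={D,F,H} → run F
t=12: ready={D,H} → run H
t=13: ready={D,H} → run H
t=14: ready={D,H} → run H
t=15: ready={D,H} → run H
t=16: ready={D,H} → run H
t=17: ready={D} → run D
t=18: ready={D} → run D
t=19: ready={D} → run D
t=20: ready={D} → run D
t=21: ready={D} → run D
t=22: ready={D} → run D
t=23: ready={D} → run D
t=24: ready={D} → run D
t=25: (idle)
t=26: (idle)
t=27: (idle)
t=28: (idle)
t=29: (idle)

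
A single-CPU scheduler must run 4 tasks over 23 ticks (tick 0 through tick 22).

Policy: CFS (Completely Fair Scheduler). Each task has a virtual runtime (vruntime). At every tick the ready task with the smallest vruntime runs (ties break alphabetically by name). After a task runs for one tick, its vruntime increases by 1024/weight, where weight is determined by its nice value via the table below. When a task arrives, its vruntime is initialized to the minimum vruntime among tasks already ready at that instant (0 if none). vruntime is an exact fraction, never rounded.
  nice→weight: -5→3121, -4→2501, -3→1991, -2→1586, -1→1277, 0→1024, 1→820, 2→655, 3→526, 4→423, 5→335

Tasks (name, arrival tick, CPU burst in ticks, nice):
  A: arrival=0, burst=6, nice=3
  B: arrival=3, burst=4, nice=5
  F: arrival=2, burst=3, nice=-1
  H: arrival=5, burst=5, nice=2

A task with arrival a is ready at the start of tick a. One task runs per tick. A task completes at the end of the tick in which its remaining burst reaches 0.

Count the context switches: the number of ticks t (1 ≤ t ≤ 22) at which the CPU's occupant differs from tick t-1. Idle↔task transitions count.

context switches = 14

t=0: vr[A=0] → run A
t=1: vr[A=512/263] → run A
t=2: vr[A=1024/263 F=1024/263] → run A
t=3: vr[A=1536/263 B=1024/263 F=1024/263] → run B
t=4: vr[A=1536/263 B=612352/88105 F=1024/263] → run F
t=5: vr[A=1536/263 B=612352/88105 F=1576960/335851 H=1576960/335851] → run F
t=6: vr[A=1536/263 B=612352/88105 F=1846272/335851 H=1576960/335851] → run H
t=7: vr[A=1536/263 B=612352/88105 F=1846272/335851 H=1376820224/219982405] → run F
t=8: vr[A=1536/263 B=612352/88105 H=1376820224/219982405] → run A
t=9: vr[A=2048/263 B=612352/88105 H=1376820224/219982405] → run H
t=10: vr[A=2048/263 B=612352/88105 H=1720731648/219982405] → run B
t=11: vr[A=2048/263 B=881664/88105 H=1720731648/219982405] → run A
t=12: vr[A=2560/263 B=881664/88105 H=1720731648/219982405] → run H
t=13: vr[A=2560/263 B=881664/88105 H=2064643072/219982405] → run H
t=14: vr[A=2560/263 B=881664/88105 H=2408554496/219982405] → run A
t=15: vr[B=881664/88105 H=2408554496/219982405] → run B
t=16: vr[B=1150976/88105 H=2408554496/219982405] → run H
t=17: vr[B=1150976/88105] → run B
t=18: (idle)
t=19: (idle)
t=20: (idle)
t=21: (idle)
t=22: (idle)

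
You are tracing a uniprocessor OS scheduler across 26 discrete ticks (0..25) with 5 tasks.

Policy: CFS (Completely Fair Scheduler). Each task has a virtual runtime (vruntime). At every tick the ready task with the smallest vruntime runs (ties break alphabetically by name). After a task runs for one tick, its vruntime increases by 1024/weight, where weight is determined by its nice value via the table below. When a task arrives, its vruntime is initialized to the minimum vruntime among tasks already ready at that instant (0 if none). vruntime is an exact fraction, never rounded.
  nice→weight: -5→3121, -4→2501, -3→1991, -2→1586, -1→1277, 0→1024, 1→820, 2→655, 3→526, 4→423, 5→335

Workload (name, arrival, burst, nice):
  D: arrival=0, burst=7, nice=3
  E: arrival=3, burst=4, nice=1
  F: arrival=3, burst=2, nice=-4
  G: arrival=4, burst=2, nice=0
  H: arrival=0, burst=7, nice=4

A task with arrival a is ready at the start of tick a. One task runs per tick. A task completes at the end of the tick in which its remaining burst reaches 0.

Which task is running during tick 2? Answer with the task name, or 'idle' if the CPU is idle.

running at tick 2 = D

t=0: vr[D=0 H=0] → run D
t=1: vr[D=512/263 H=0] → run H
t=2: vr[D=512/263 H=1024/423] → run D
t=3: vr[D=1024/263 E=1024/423 F=1024/423 H=1024/423] → run E
t=4: vr[D=1024/263 E=318208/86715 F=1024/423 G=1024/423 H=1024/423] → run F
t=5: vr[D=1024/263 E=318208/86715 F=2994176/1057923 G=1024/423 H=1024/423] → run G
t=6: vr[D=1024/263 E=318208/86715 F=2994176/1057923 G=1447/423 H=1024/423] → run H
t=7: vr[D=1024/263 E=318208/86715 F=2994176/1057923 G=1447/423 H=2048/423] → run F
t=8: vr[D=1024/263 E=318208/86715 G=1447/423 H=2048/423] → run G
t=9: vr[D=1024/263 E=318208/86715 H=2048/423] → run E
t=10: vr[D=1024/263 E=426496/86715 H=2048/423] → run D
t=11: vr[D=1536/263 E=426496/86715 H=2048/423] → run H
t=12: vr[D=1536/263 E=426496/86715 H=1024/141] → run E
t=13: vr[D=1536/263 E=534784/86715 H=1024/141] → run D
t=14: vr[D=2048/263 E=534784/86715 H=1024/141] → run E
t=15: vr[D=2048/263 H=1024/141] → run H
t=16: vr[D=2048/263 H=4096/423] → run D
t=17: vr[D=2560/263 H=4096/423] → run H
t=18: vr[D=2560/263 H=5120/423] → run D
t=19: vr[D=3072/263 H=5120/423] → run D
t=20: vr[H=5120/423] → run H
t=21: vr[H=2048/141] → run H
t=22: (idle)
t=23: (idle)
t=24: (idle)
t=25: (idle)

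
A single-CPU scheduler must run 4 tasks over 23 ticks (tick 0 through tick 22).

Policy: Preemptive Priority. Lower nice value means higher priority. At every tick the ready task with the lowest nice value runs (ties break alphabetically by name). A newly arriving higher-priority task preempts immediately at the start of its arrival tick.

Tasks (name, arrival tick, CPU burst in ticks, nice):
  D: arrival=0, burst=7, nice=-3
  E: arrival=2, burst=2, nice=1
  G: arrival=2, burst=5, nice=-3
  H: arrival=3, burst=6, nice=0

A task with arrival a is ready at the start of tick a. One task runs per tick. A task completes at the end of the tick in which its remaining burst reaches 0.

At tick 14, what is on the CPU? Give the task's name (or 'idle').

running at tick 14 = H

t=0: ready={D} → run D
t=1: ready={D} → run D
t=2: ready={D,E,G} → run D
t=3: ready={D,E,G,H} → run D
t=4: ready={D,E,G,H} → run D
t=5: ready={D,E,G,H} → run D
t=6: ready={D,E,G,H} → run D
t=7: ready={E,G,H} → run G
t=8: ready={E,G,H} → run G
t=9: ready={E,G,H} → run G
t=10: ready={E,G,H} → run G
t=11: ready={E,G,H} → run G
t=12: ready={E,H} → run H
t=13: ready={E,H} → run H
t=14: ready={E,H} → run H
t=15: ready={E,H} → run H
t=16: ready={E,H} → run H
t=17: ready={E,H} → run H
t=18: ready={E} → run E
t=19: ready={E} → run E
t=20: (idle)
t=21: (idle)
t=22: (idle)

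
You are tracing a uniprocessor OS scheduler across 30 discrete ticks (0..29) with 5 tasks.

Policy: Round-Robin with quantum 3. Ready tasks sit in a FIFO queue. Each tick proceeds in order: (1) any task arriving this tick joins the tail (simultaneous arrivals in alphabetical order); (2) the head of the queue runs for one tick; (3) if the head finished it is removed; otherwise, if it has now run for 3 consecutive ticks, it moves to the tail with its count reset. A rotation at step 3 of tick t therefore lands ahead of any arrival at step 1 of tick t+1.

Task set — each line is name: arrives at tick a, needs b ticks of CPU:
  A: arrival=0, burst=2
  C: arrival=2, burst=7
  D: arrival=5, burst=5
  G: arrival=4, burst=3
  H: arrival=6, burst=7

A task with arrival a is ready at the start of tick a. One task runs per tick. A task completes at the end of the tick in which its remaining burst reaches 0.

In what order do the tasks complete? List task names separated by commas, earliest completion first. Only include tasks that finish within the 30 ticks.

completion order = A, G, C, D, H

t=0: queue=[A] q_used=0 → run A
t=1: queue=[A] q_used=1 → run A
t=2: queue=[C] q_used=0 → run C
t=3: queue=[C] q_used=1 → run C
t=4: queue=[C,G] q_used=2 → run C
t=5: queue=[G,C,D] q_used=0 → run G
t=6: queue=[G,C,D,H] q_used=1 → run G
t=7: queue=[G,C,D,H] q_used=2 → run G
t=8: queue=[C,D,H] q_used=0 → run C
t=9: queue=[C,D,H] q_used=1 → run C
t=10: queue=[C,D,H] q_used=2 → run C
t=11: queue=[D,H,C] q_used=0 → run D
t=12: queue=[D,H,C] q_used=1 → run D
t=13: queue=[D,H,C] q_used=2 → run D
t=14: queue=[H,C,D] q_used=0 → run H
t=15: queue=[H,C,D] q_used=1 → run H
t=16: queue=[H,C,D] q_used=2 → run H
t=17: queue=[C,D,H] q_used=0 → run C
t=18: queue=[D,H] q_used=0 → run D
t=19: queue=[D,H] q_used=1 → run D
t=20: queue=[H] q_used=0 → run H
t=21: queue=[H] q_used=1 → run H
t=22: queue=[H] q_used=2 → run H
t=23: queue=[H] q_used=0 → run H
t=24: (idle)
t=25: (idle)
t=26: (idle)
t=27: (idle)
t=28: (idle)
t=29: (idle)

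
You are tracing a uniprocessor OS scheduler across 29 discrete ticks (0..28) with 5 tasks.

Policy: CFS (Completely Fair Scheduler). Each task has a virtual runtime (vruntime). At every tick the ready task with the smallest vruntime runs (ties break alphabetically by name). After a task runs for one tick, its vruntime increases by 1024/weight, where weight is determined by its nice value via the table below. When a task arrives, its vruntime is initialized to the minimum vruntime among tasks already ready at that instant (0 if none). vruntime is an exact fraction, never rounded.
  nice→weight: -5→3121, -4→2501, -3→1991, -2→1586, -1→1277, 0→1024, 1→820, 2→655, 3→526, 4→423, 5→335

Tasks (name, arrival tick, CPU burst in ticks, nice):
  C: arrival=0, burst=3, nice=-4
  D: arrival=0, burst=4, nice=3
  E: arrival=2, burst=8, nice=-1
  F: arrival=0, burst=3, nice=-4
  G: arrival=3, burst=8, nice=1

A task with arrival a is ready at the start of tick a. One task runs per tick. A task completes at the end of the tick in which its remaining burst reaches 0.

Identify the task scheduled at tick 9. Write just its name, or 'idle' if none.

running at tick 9 = F

t=0: vr[C=0 D=0 F=0] → run C
t=1: vr[C=1024/2501 D=0 F=0] → run D
t=2: vr[C=1024/2501 D=512/263 E=0 F=0] → run E
t=3: vr[C=1024/2501 D=512/263 E=1024/1277 F=0 G=0] → run F
t=4: vr[C=1024/2501 D=512/263 E=1024/1277 F=1024/2501 G=0] → run G
t=5: vr[C=1024/2501 D=512/263 E=1024/1277 F=1024/2501 G=256/205] → run C
t=6: vr[C=2048/2501 D=512/263 E=1024/1277 F=1024/2501 G=256/205] → run F
t=7: vr[C=2048/2501 D=512/263 E=1024/1277 F=2048/2501 G=256/205] → run E
t=8: vr[C=2048/2501 D=512/263 E=2048/1277 F=2048/2501 G=256/205] → run C
t=9: vr[D=512/263 E=2048/1277 F=2048/2501 G=256/205] → run F
t=10: vr[D=512/263 E=2048/1277 G=256/205] → run G
t=11: vr[D=512/263 E=2048/1277 G=512/205] → run E
t=12: vr[D=512/263 E=3072/1277 G=512/205] → run D
t=13: vr[D=1024/263 E=3072/1277 G=512/205] → run E
t=14: vr[D=1024/263 E=4096/1277 G=512/205] → run G
t=15: vr[D=1024/263 E=4096/1277 G=768/205] → run E
t=16: vr[D=1024/263 E=5120/1277 G=768/205] → run G
t=17: vr[D=1024/263 E=5120/1277 G=1024/205] → run D
t=18: vr[D=1536/263 E=5120/1277 G=1024/205] → run E
t=19: vr[D=1536/263 E=6144/1277 G=1024/205] → run E
t=20: vr[D=1536/263 E=7168/1277 G=1024/205] → run G
t=21: vr[D=1536/263 E=7168/1277 G=256/41] → run E
t=22: vr[D=1536/263 G=256/41] → run D
t=23: vr[G=256/41] → run G
t=24: vr[G=1536/205] → run G
t=25: vr[G=1792/205] → run G
t=26: (idle)
t=27: (idle)
t=28: (idle)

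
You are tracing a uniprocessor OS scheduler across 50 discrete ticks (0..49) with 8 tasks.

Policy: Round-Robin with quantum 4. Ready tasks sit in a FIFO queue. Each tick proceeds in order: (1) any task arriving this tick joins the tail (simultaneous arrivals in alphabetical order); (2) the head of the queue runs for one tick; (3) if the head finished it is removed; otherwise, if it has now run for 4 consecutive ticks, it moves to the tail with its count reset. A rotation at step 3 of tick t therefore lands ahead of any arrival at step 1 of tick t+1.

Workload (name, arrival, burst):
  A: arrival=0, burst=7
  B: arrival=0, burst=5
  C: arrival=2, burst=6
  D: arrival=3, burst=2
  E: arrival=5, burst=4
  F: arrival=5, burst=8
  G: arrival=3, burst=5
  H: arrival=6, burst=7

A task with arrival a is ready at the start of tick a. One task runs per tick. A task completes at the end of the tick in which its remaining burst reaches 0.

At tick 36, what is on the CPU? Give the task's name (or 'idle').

running at tick 36 = G

t=0: queue=[A,B] q_used=0 → run A
t=1: queue=[A,B] q_used=1 → run A
t=2: queue=[A,B,C] q_used=2 → run A
t=3: queue=[A,B,C,D,G] q_used=3 → run A
t=4: queue=[B,C,D,G,A] q_used=0 → run B
t=5: queue=[B,C,D,G,A,E,F] q_used=1 → run B
t=6: queue=[B,C,D,G,A,E,F,H] q_used=2 → run B
t=7: queue=[B,C,D,G,A,E,F,H] q_used=3 → run B
t=8: queue=[C,D,G,A,E,F,H,B] q_used=0 → run C
t=9: queue=[C,D,G,A,E,F,H,B] q_used=1 → run C
t=10: queue=[C,D,G,A,E,F,H,B] q_used=2 → run C
t=11: queue=[C,D,G,A,E,F,H,B] q_used=3 → run C
t=12: queue=[D,G,A,E,F,H,B,C] q_used=0 → run D
t=13: queue=[D,G,A,E,F,H,B,C] q_used=1 → run D
t=14: queue=[G,A,E,F,H,B,C] q_used=0 → run G
t=15: queue=[G,A,E,F,H,B,C] q_used=1 → run G
t=16: queue=[G,A,E,F,H,B,C] q_used=2 → run G
t=17: queue=[G,A,E,F,H,B,C] q_used=3 → run G
t=18: queue=[A,E,F,H,B,C,G] q_used=0 → run A
t=19: queue=[A,E,F,H,B,C,G] q_used=1 → run A
t=20: queue=[A,E,F,H,B,C,G] q_used=2 → run A
t=21: queue=[E,F,H,B,C,G] q_used=0 → run E
t=22: queue=[E,F,H,B,C,G] q_used=1 → run E
t=23: queue=[E,F,H,B,C,G] q_used=2 → run E
t=24: queue=[E,F,H,B,C,G] q_used=3 → run E
t=25: queue=[F,H,B,C,G] q_used=0 → run F
t=26: queue=[F,H,B,C,G] q_used=1 → run F
t=27: queue=[F,H,B,C,G] q_used=2 → run F
t=28: queue=[F,H,B,C,G] q_used=3 → run F
t=29: queue=[H,B,C,G,F] q_used=0 → run H
t=30: queue=[H,B,C,G,F] q_used=1 → run H
t=31: queue=[H,B,C,G,F] q_used=2 → run H
t=32: queue=[H,B,C,G,F] q_used=3 → run H
t=33: queue=[B,C,G,F,H] q_used=0 → run B
t=34: queue=[C,G,F,H] q_used=0 → run C
t=35: queue=[C,G,F,H] q_used=1 → run C
t=36: queue=[G,F,H] q_used=0 → run G
t=37: queue=[F,H] q_used=0 → run F
t=38: queue=[F,H] q_used=1 → run F
t=39: queue=[F,H] q_used=2 → run F
t=40: queue=[F,H] q_used=3 → run F
t=41: queue=[H] q_used=0 → run H
t=42: queue=[H] q_used=1 → run H
t=43: queue=[H] q_used=2 → run H
t=44: (idle)
t=45: (idle)
t=46: (idle)
t=47: (idle)
t=48: (idle)
t=49: (idle)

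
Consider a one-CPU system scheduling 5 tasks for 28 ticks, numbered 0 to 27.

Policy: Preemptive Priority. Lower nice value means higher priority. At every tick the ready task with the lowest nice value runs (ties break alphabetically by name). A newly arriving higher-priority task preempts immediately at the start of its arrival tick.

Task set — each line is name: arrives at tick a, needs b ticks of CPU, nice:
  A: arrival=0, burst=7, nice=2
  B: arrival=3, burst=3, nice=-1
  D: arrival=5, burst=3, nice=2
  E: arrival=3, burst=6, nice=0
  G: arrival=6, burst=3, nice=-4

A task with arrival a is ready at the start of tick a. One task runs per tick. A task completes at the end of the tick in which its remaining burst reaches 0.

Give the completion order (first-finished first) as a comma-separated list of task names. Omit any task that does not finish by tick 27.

t=0: ready={A} → run A
t=1: ready={A} → run A
t=2: ready={A} → run A
t=3: ready={A,B,E} → run B
t=4: ready={A,B,E} → run B
t=5: ready={A,B,D,E} → run B
t=6: ready={A,D,E,G} → run G
t=7: ready={A,D,E,G} → run G
t=8: ready={A,D,E,G} → run G
t=9: ready={A,D,E} → run E
t=10: ready={A,D,E} → run E
t=11: ready={A,D,E} → run E
t=12: ready={A,D,E} → run E
t=13: ready={A,D,E} → run E
t=14: ready={A,D,E} → run E
t=15: ready={A,D} → run A
t=16: ready={A,D} → run A
t=17: ready={A,D} → run A
t=18: ready={A,D} → run A
t=19: ready={D} → run D
t=20: ready={D} → run D
t=21: ready={D} → run D
t=22: (idle)
t=23: (idle)
t=24: (idle)
t=25: (idle)
t=26: (idle)
t=27: (idle)

completion order = B, G, E, A, D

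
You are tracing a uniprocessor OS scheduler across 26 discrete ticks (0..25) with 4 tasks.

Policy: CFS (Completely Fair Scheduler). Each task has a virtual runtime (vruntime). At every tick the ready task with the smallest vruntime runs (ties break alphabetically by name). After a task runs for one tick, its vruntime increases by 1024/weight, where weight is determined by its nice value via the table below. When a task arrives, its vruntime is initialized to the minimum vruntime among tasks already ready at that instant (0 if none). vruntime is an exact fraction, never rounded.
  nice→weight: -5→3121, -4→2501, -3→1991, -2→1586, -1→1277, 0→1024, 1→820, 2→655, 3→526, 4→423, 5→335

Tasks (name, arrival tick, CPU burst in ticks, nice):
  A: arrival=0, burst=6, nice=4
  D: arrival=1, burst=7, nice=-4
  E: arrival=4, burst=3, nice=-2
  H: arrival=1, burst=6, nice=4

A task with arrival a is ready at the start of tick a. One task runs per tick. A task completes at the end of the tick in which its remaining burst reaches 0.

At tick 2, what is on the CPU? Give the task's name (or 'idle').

running at tick 2 = D

t=0: vr[A=0] → run A
t=1: vr[A=1024/423 D=1024/423 H=1024/423] → run A
t=2: vr[A=2048/423 D=1024/423 H=1024/423] → run D
t=3: vr[A=2048/423 D=2994176/1057923 H=1024/423] → run H
t=4: vr[A=2048/423 D=2994176/1057923 E=2994176/1057923 H=2048/423] → run D
t=5: vr[A=2048/423 D=3427328/1057923 E=2994176/1057923 H=2048/423] → run E
t=6: vr[A=2048/423 D=3427328/1057923 E=47803904/13752999 H=2048/423] → run D
t=7: vr[A=2048/423 D=3860480/1057923 E=47803904/13752999 H=2048/423] → run E
t=8: vr[A=2048/423 D=3860480/1057923 E=56683520/13752999 H=2048/423] → run D
t=9: vr[A=2048/423 D=4293632/1057923 E=56683520/13752999 H=2048/423] → run D
t=10: vr[A=2048/423 D=4726784/1057923 E=56683520/13752999 H=2048/423] → run E
t=11: vr[A=2048/423 D=4726784/1057923 H=2048/423] → run D
t=12: vr[A=2048/423 D=5159936/1057923 H=2048/423] → run A
t=13: vr[A=1024/141 D=5159936/1057923 H=2048/423] → run H
t=14: vr[A=1024/141 D=5159936/1057923 H=1024/141] → run D
t=15: vr[A=1024/141 H=1024/141] → run A
t=16: vr[A=4096/423 H=1024/141] → run H
t=17: vr[A=4096/423 H=4096/423] → run A
t=18: vr[A=5120/423 H=4096/423] → run H
t=19: vr[A=5120/423 H=5120/423] → run A
t=20: vr[H=5120/423] → run H
t=21: vr[H=2048/141] → run H
t=22: (idle)
t=23: (idle)
t=24: (idle)
t=25: (idle)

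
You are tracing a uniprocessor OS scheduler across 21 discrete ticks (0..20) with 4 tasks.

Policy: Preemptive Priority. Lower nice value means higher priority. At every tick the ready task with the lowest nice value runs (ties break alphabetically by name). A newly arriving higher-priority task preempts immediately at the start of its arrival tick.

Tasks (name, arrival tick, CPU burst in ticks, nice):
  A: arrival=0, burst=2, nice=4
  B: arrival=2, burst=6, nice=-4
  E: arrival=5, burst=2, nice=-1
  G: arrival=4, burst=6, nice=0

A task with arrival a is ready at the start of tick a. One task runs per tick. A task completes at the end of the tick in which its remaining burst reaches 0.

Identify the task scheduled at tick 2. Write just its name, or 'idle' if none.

t=0: ready={A} → run A
t=1: ready={A} → run A
t=2: ready={B} → run B
t=3: ready={B} → run B
t=4: ready={B,G} → run B
t=5: ready={B,E,G} → run B
t=6: ready={B,E,G} → run B
t=7: ready={B,E,G} → run B
t=8: ready={E,G} → run E
t=9: ready={E,G} → run E
t=10: ready={G} → run G
t=11: ready={G} → run G
t=12: ready={G} → run G
t=13: ready={G} → run G
t=14: ready={G} → run G
t=15: ready={G} → run G
t=16: (idle)
t=17: (idle)
t=18: (idle)
t=19: (idle)
t=20: (idle)

running at tick 2 = B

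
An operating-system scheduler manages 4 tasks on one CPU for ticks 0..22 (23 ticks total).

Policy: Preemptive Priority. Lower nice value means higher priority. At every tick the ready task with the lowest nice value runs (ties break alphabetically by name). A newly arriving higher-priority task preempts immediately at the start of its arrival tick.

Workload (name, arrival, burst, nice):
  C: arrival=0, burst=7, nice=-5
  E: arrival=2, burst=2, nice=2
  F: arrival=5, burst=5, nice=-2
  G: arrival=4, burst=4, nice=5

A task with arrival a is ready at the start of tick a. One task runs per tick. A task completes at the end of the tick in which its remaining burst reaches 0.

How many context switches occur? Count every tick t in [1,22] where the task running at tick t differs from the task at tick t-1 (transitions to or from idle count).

t=0: ready={C} → run C
t=1: ready={C} → run C
t=2: ready={C,E} → run C
t=3: ready={C,E} → run C
t=4: ready={C,E,G} → run C
t=5: ready={C,E,F,G} → run C
t=6: ready={C,E,F,G} → run C
t=7: ready={E,F,G} → run F
t=8: ready={E,F,G} → run F
t=9: ready={E,F,G} → run F
t=10: ready={E,F,G} → run F
t=11: ready={E,F,G} → run F
t=12: ready={E,G} → run E
t=13: ready={E,G} → run E
t=14: ready={G} → run G
t=15: ready={G} → run G
t=16: ready={G} → run G
t=17: ready={G} → run G
t=18: (idle)
t=19: (idle)
t=20: (idle)
t=21: (idle)
t=22: (idle)

context switches = 4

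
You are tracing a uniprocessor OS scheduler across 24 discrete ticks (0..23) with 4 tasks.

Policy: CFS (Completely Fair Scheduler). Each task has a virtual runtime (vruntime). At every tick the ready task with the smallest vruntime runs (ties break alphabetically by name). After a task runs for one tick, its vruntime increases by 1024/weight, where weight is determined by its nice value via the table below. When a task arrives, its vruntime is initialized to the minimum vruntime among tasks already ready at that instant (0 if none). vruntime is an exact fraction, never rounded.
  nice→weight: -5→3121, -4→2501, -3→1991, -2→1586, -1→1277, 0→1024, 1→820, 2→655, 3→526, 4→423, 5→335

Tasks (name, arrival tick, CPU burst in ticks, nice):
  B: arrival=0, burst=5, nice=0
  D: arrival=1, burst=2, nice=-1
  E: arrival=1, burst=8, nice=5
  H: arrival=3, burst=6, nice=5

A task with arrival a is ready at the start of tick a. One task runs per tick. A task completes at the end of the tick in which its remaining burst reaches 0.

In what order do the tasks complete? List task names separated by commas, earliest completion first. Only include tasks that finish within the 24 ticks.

completion order = D, B, H, E

t=0: vr[B=0] → run B
t=1: vr[B=1 D=1 E=1] → run B
t=2: vr[B=2 D=1 E=1] → run D
t=3: vr[B=2 D=2301/1277 E=1 H=1] → run E
t=4: vr[B=2 D=2301/1277 E=1359/335 H=1] → run H
t=5: vr[B=2 D=2301/1277 E=1359/335 H=1359/335] → run D
t=6: vr[B=2 E=1359/335 H=1359/335] → run B
t=7: vr[B=3 E=1359/335 H=1359/335] → run B
t=8: vr[B=4 E=1359/335 H=1359/335] → run B
t=9: vr[E=1359/335 H=1359/335] → run E
t=10: vr[E=2383/335 H=1359/335] → run H
t=11: vr[E=2383/335 H=2383/335] → run E
t=12: vr[E=3407/335 H=2383/335] → run H
t=13: vr[E=3407/335 H=3407/335] → run E
t=14: vr[E=4431/335 H=3407/335] → run H
t=15: vr[E=4431/335 H=4431/335] → run E
t=16: vr[E=1091/67 H=4431/335] → run H
t=17: vr[E=1091/67 H=1091/67] → run E
t=18: vr[E=6479/335 H=1091/67] → run H
t=19: vr[E=6479/335] → run E
t=20: vr[E=7503/335] → run E
t=21: (idle)
t=22: (idle)
t=23: (idle)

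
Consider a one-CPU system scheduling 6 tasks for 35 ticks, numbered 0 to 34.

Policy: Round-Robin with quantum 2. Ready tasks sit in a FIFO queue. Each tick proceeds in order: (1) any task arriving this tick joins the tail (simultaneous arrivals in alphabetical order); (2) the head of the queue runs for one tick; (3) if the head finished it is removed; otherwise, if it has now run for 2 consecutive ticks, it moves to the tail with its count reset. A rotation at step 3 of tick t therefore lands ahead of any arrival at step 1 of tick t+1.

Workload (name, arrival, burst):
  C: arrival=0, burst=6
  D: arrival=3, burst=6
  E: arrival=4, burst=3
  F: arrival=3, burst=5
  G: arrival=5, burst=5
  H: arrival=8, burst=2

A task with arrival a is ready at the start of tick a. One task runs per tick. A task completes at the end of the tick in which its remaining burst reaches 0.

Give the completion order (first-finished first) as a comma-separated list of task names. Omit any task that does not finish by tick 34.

t=0: queue=[C] q_used=0 → run C
t=1: queue=[C] q_used=1 → run C
t=2: queue=[C] q_used=0 → run C
t=3: queue=[C,D,F] q_used=1 → run C
t=4: queue=[D,F,C,E] q_used=0 → run D
t=5: queue=[D,F,C,E,G] q_used=1 → run D
t=6: queue=[F,C,E,G,D] q_used=0 → run F
t=7: queue=[F,C,E,G,D] q_used=1 → run F
t=8: queue=[C,E,G,D,F,H] q_used=0 → run C
t=9: queue=[C,E,G,D,F,H] q_used=1 → run C
t=10: queue=[E,G,D,F,H] q_used=0 → run E
t=11: queue=[E,G,D,F,H] q_used=1 → run E
t=12: queue=[G,D,F,H,E] q_used=0 → run G
t=13: queue=[G,D,F,H,E] q_used=1 → run G
t=14: queue=[D,F,H,E,G] q_used=0 → run D
t=15: queue=[D,F,H,E,G] q_used=1 → run D
t=16: queue=[F,H,E,G,D] q_used=0 → run F
t=17: queue=[F,H,E,G,D] q_used=1 → run F
t=18: queue=[H,E,G,D,F] q_used=0 → run H
t=19: queue=[H,E,G,D,F] q_used=1 → run H
t=20: queue=[E,G,D,F] q_used=0 → run E
t=21: queue=[G,D,F] q_used=0 → run G
t=22: queue=[G,D,F] q_used=1 → run G
t=23: queue=[D,F,G] q_used=0 → run D
t=24: queue=[D,F,G] q_used=1 → run D
t=25: queue=[F,G] q_used=0 → run F
t=26: queue=[G] q_used=0 → run G
t=27: (idle)
t=28: (idle)
t=29: (idle)
t=30: (idle)
t=31: (idle)
t=32: (idle)
t=33: (idle)
t=34: (idle)

completion order = C, H, E, D, F, G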